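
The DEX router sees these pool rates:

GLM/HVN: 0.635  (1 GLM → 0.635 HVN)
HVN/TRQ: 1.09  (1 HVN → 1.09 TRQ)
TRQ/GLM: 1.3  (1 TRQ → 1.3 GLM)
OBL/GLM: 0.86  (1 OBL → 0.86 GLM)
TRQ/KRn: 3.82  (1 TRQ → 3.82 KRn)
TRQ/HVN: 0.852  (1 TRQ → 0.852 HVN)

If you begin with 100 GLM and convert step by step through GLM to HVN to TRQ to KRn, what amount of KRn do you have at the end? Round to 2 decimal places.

100 GLM × 0.635 = 63.5 HVN
63.5 HVN × 1.09 = 69.215 TRQ
69.215 TRQ × 3.82 = 264.4013 KRn

264.40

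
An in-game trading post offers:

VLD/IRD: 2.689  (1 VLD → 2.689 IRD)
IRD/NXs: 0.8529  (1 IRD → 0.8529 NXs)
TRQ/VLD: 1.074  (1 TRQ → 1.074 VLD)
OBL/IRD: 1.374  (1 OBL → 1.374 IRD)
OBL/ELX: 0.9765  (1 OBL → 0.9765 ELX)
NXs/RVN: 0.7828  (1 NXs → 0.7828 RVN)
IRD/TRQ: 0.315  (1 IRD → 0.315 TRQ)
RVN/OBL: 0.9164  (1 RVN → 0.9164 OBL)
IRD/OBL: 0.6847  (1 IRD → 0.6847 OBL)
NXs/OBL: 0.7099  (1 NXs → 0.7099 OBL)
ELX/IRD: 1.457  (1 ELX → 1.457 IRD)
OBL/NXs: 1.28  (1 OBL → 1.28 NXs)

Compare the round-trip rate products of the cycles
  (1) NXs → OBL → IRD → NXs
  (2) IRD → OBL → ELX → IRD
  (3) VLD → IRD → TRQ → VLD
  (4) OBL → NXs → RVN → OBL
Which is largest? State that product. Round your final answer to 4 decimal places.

(1) 0.7099 × 1.374 × 0.8529 = 0.83192
(2) 0.6847 × 0.9765 × 1.457 = 0.97416
(3) 2.689 × 0.315 × 1.074 = 0.90972
(4) 1.28 × 0.7828 × 0.9164 = 0.91822
Highest is cycle (2) at 0.9742 (≤1, no arbitrage).

0.9742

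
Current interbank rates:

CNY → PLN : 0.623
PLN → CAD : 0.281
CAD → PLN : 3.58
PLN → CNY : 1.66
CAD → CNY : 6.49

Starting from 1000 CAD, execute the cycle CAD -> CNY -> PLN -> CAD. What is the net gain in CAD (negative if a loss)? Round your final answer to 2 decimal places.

136.16

1000 CAD × 6.49 = 6490 CNY
6490 CNY × 0.623 = 4043.27 PLN
4043.27 PLN × 0.281 = 1136.15887 CAD
Net change: 1136.15887 − 1000 = 136.15887 CAD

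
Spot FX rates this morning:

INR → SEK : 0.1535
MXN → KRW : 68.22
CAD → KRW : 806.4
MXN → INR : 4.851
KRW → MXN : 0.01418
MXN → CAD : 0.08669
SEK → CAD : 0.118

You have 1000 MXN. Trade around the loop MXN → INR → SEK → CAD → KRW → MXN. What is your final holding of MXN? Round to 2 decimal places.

1000 MXN × 4.851 = 4851 INR
4851 INR × 0.1535 = 744.6285 SEK
744.6285 SEK × 0.118 = 87.866163 CAD
87.866163 CAD × 806.4 = 70855.2738432 KRW
70855.2738432 KRW × 0.01418 = 1004.727783096576 MXN

1004.73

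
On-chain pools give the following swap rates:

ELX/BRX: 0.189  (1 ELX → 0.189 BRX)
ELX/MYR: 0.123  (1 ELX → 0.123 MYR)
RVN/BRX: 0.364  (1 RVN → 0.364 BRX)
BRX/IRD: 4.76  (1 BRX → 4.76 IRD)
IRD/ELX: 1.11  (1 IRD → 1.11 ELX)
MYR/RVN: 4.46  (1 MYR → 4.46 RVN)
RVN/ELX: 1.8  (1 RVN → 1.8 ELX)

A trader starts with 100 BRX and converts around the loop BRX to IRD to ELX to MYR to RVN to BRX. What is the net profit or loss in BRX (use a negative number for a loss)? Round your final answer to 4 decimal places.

5.5046

100 BRX × 4.76 = 476 IRD
476 IRD × 1.11 = 528.36 ELX
528.36 ELX × 0.123 = 64.98828 MYR
64.98828 MYR × 4.46 = 289.8477288 RVN
289.8477288 RVN × 0.364 = 105.5045732832 BRX
Net change: 105.5045732832 − 100 = 5.5045732832 BRX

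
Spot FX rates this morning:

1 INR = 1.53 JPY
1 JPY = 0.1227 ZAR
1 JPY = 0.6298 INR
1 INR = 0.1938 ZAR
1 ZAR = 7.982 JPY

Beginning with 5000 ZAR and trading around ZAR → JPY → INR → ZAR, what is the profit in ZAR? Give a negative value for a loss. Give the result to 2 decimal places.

-128.78

5000 ZAR × 7.982 = 39910 JPY
39910 JPY × 0.6298 = 25135.318 INR
25135.318 INR × 0.1938 = 4871.2246284 ZAR
Net change: 4871.2246284 − 5000 = -128.7753716 ZAR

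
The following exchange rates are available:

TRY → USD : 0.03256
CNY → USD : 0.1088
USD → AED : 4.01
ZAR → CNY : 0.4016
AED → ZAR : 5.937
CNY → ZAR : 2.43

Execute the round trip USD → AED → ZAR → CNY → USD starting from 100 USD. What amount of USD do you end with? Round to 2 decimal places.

104.02

100 USD × 4.01 = 401 AED
401 AED × 5.937 = 2380.737 ZAR
2380.737 ZAR × 0.4016 = 956.1039792 CNY
956.1039792 CNY × 0.1088 = 104.02411293696 USD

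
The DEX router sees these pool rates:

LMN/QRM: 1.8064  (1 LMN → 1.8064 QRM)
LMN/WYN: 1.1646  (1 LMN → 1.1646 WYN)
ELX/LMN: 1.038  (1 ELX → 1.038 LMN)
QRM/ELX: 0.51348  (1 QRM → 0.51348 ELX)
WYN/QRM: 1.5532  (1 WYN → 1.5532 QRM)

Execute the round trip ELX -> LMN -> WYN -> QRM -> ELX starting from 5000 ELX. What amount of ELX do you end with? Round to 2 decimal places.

5000 ELX × 1.038 = 5190 LMN
5190 LMN × 1.1646 = 6044.274 WYN
6044.274 WYN × 1.5532 = 9387.9663768 QRM
9387.9663768 QRM × 0.51348 = 4820.532975159264 ELX

4820.53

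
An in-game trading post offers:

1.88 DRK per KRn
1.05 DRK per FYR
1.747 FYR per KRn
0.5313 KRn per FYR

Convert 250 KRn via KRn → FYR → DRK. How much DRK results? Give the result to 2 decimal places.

458.59

250 KRn × 1.747 = 436.75 FYR
436.75 FYR × 1.05 = 458.5875 DRK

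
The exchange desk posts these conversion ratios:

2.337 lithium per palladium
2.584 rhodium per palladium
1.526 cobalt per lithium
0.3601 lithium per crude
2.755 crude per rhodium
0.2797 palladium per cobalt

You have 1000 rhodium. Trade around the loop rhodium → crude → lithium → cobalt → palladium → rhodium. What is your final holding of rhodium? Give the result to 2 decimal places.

1000 rhodium × 2.755 = 2755 crude
2755 crude × 0.3601 = 992.0755 lithium
992.0755 lithium × 1.526 = 1513.907213 cobalt
1513.907213 cobalt × 0.2797 = 423.4398474761 palladium
423.4398474761 palladium × 2.584 = 1094.1685658782424 rhodium

1094.17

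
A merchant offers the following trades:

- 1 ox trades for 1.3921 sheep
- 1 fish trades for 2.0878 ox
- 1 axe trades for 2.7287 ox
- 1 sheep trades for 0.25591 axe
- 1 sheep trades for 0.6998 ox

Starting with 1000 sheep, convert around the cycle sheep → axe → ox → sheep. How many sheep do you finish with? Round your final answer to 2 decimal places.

972.11

1000 sheep × 0.25591 = 255.91 axe
255.91 axe × 2.7287 = 698.301617 ox
698.301617 ox × 1.3921 = 972.1056810257 sheep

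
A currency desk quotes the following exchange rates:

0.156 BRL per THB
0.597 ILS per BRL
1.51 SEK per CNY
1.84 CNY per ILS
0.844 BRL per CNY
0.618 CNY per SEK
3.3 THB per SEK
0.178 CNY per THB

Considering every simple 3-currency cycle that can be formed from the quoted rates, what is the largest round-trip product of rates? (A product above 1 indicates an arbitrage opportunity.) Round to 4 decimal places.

0.9271

BRL→ILS→CNY→BRL: 0.597 × 1.84 × 0.844 = 0.92712
SEK→THB→CNY→SEK: 3.3 × 0.178 × 1.51 = 0.88697
Maximum is BRL→ILS→CNY→BRL at 0.9271; no arbitrage — every cycle loses value.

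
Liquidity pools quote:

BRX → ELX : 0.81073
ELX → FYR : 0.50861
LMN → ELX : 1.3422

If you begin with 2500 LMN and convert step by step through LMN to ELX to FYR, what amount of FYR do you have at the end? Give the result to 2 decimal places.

1706.64

2500 LMN × 1.3422 = 3355.5 ELX
3355.5 ELX × 0.50861 = 1706.640855 FYR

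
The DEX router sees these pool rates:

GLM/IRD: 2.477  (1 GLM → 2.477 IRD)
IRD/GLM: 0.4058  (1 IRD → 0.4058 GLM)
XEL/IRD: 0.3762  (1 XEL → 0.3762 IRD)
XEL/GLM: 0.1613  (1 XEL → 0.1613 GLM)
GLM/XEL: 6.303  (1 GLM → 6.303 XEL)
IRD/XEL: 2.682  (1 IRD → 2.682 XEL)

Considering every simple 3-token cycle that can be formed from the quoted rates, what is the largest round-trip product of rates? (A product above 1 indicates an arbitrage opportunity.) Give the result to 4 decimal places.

IRD→XEL→GLM→IRD: 2.682 × 0.1613 × 2.477 = 1.07157
IRD→GLM→XEL→IRD: 0.4058 × 6.303 × 0.3762 = 0.96223
Maximum is IRD→XEL→GLM→IRD at 1.0716; arbitrage exists.

1.0716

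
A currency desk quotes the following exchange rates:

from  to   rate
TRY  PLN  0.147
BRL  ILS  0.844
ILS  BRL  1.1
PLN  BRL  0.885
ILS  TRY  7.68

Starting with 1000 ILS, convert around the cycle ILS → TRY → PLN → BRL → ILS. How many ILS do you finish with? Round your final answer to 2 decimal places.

843.27

1000 ILS × 7.68 = 7680 TRY
7680 TRY × 0.147 = 1128.96 PLN
1128.96 PLN × 0.885 = 999.1296 BRL
999.1296 BRL × 0.844 = 843.2653824 ILS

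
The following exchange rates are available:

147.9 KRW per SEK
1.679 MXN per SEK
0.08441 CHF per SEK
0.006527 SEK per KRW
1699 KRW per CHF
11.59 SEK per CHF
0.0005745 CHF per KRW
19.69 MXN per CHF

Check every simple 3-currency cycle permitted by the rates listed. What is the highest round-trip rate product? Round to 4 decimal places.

SEK→KRW→CHF→SEK: 147.9 × 0.0005745 × 11.59 = 0.98479
SEK→CHF→KRW→SEK: 0.08441 × 1699 × 0.006527 = 0.93605
Maximum is SEK→KRW→CHF→SEK at 0.9848; no arbitrage — every cycle loses value.

0.9848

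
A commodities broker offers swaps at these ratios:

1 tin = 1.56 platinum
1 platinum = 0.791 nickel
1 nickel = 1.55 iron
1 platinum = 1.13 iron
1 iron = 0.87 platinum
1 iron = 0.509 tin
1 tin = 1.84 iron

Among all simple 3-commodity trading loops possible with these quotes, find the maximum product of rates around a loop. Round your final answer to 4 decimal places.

1.0667

nickel→iron→platinum→nickel: 1.55 × 0.87 × 0.791 = 1.06666
tin→platinum→iron→tin: 1.56 × 1.13 × 0.509 = 0.89727
Maximum is nickel→iron→platinum→nickel at 1.0667; arbitrage exists.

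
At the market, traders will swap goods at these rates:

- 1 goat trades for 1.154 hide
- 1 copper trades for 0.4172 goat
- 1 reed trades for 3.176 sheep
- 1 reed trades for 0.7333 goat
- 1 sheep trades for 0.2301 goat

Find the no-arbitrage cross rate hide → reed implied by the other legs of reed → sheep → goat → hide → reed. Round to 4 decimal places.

Known legs of the cycle: 3.176 × 0.2301 × 1.154 = 0.8433404304
For no arbitrage the full-cycle product must be 1, so the missing rate is 1 / 0.8433404304 ≈ 1.185761.

1.1858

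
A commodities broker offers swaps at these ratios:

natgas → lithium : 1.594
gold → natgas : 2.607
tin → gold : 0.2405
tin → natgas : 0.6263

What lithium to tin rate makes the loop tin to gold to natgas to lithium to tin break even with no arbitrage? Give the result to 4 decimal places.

1.0006

Known legs of the cycle: 0.2405 × 2.607 × 1.594 = 0.999411699
For no arbitrage the full-cycle product must be 1, so the missing rate is 1 / 0.999411699 ≈ 1.000589.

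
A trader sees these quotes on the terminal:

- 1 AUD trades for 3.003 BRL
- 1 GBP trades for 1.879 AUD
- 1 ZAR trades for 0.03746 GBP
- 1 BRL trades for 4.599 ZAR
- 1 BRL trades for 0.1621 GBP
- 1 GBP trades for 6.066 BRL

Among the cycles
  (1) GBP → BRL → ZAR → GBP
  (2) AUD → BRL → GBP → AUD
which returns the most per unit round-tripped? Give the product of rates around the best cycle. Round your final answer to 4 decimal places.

1.0450

(1) 6.066 × 4.599 × 0.03746 = 1.04504
(2) 3.003 × 0.1621 × 1.879 = 0.91467
Highest is cycle (1) at 1.0450 (>1, arbitrage).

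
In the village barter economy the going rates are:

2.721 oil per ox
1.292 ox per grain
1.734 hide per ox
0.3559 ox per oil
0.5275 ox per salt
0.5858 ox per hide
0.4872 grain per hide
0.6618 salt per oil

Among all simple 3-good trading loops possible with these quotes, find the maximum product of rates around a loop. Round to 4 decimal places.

1.0915

hide→grain→ox→hide: 0.4872 × 1.292 × 1.734 = 1.09149
oil→salt→ox→oil: 0.6618 × 0.5275 × 2.721 = 0.94990
Maximum is hide→grain→ox→hide at 1.0915; arbitrage exists.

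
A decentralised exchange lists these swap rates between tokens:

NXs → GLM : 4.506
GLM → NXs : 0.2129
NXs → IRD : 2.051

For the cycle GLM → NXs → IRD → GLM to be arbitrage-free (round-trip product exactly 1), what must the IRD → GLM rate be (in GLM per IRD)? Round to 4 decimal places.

2.2901

Known legs of the cycle: 0.2129 × 2.051 = 0.4366579
For no arbitrage the full-cycle product must be 1, so the missing rate is 1 / 0.4366579 ≈ 2.290122.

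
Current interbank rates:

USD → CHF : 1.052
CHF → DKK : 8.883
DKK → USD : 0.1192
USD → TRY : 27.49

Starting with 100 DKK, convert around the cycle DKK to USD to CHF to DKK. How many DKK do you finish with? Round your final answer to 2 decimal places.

111.39

100 DKK × 0.1192 = 11.92 USD
11.92 USD × 1.052 = 12.53984 CHF
12.53984 CHF × 8.883 = 111.39139872 DKK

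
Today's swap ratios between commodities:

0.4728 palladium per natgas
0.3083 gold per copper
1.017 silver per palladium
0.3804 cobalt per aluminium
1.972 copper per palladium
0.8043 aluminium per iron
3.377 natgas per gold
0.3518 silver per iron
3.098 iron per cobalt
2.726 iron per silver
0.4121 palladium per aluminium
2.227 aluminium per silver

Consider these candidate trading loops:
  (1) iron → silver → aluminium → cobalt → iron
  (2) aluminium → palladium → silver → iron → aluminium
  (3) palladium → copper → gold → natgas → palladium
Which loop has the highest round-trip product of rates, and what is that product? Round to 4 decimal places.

(1) 0.3518 × 2.227 × 0.3804 × 3.098 = 0.92329
(2) 0.4121 × 1.017 × 2.726 × 0.8043 = 0.91890
(3) 1.972 × 0.3083 × 3.377 × 0.4728 = 0.97071
Highest is cycle (3) at 0.9707 (≤1, no arbitrage).

0.9707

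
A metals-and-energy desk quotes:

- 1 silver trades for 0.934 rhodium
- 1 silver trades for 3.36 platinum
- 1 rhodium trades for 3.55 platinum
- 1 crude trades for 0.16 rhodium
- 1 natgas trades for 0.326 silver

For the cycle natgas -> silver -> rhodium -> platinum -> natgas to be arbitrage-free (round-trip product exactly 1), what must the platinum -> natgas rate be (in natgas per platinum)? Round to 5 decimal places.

Known legs of the cycle: 0.326 × 0.934 × 3.55 = 1.0809182
For no arbitrage the full-cycle product must be 1, so the missing rate is 1 / 1.0809182 ≈ 0.9251394.

0.92514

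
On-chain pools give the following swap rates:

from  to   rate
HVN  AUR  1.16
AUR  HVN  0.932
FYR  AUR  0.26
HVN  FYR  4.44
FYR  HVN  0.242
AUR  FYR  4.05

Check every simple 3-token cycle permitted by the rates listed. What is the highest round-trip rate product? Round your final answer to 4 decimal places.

1.1369

HVN→AUR→FYR→HVN: 1.16 × 4.05 × 0.242 = 1.13692
HVN→FYR→AUR→HVN: 4.44 × 0.26 × 0.932 = 1.07590
Maximum is HVN→AUR→FYR→HVN at 1.1369; arbitrage exists.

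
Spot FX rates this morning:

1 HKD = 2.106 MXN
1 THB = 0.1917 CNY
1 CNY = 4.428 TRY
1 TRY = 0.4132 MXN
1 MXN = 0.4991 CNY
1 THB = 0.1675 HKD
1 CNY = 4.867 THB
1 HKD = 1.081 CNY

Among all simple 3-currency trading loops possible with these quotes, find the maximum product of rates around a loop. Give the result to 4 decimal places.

0.9132

CNY→TRY→MXN→CNY: 4.428 × 0.4132 × 0.4991 = 0.91318
HKD→CNY→THB→HKD: 1.081 × 4.867 × 0.1675 = 0.88126
Maximum is CNY→TRY→MXN→CNY at 0.9132; no arbitrage — every cycle loses value.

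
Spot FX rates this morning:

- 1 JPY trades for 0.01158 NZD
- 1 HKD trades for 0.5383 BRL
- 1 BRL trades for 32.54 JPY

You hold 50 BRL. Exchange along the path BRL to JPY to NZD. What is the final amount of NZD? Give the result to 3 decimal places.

18.841

50 BRL × 32.54 = 1627 JPY
1627 JPY × 0.01158 = 18.84066 NZD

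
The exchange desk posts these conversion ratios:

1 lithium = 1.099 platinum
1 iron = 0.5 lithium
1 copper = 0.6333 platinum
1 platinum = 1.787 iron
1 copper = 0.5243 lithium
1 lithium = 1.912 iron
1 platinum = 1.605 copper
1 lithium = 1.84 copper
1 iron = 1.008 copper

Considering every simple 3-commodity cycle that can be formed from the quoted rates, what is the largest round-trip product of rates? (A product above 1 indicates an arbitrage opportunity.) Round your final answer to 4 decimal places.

1.1408

iron→copper→platinum→iron: 1.008 × 0.6333 × 1.787 = 1.14076
iron→copper→lithium→iron: 1.008 × 0.5243 × 1.912 = 1.01048
iron→lithium→platinum→iron: 0.5 × 1.099 × 1.787 = 0.98196
lithium→platinum→copper→lithium: 1.099 × 1.605 × 0.5243 = 0.92481
Maximum is iron→copper→platinum→iron at 1.1408; arbitrage exists.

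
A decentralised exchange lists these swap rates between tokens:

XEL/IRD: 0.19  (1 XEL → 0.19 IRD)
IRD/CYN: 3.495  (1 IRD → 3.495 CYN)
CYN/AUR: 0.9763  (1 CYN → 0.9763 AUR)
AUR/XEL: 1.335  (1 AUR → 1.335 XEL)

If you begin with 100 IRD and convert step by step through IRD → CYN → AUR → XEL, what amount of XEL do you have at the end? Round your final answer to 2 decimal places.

455.52

100 IRD × 3.495 = 349.5 CYN
349.5 CYN × 0.9763 = 341.21685 AUR
341.21685 AUR × 1.335 = 455.52449475 XEL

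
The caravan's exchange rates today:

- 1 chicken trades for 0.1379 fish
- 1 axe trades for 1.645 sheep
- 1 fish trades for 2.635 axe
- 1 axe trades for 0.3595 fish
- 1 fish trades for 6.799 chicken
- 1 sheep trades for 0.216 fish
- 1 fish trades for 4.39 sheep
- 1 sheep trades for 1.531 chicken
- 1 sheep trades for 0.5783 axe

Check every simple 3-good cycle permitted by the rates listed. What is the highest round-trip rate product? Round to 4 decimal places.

axe→sheep→fish→axe: 1.645 × 0.216 × 2.635 = 0.93627
chicken→fish→sheep→chicken: 0.1379 × 4.39 × 1.531 = 0.92684
axe→fish→sheep→axe: 0.3595 × 4.39 × 0.5783 = 0.91268
Maximum is axe→sheep→fish→axe at 0.9363; no arbitrage — every cycle loses value.

0.9363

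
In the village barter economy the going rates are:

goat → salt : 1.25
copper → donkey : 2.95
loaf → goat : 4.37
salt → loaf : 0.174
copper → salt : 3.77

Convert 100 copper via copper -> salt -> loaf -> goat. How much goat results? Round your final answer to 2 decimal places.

286.66

100 copper × 3.77 = 377 salt
377 salt × 0.174 = 65.598 loaf
65.598 loaf × 4.37 = 286.66326 goat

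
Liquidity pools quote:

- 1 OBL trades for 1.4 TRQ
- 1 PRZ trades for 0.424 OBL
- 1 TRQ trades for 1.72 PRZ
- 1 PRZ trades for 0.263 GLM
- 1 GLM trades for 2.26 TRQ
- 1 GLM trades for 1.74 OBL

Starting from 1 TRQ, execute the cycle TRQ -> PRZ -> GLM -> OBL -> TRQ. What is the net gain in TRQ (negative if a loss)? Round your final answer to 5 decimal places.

0.10195

1 TRQ × 1.72 = 1.72 PRZ
1.72 PRZ × 0.263 = 0.45236 GLM
0.45236 GLM × 1.74 = 0.7871064 OBL
0.7871064 OBL × 1.4 = 1.10194896 TRQ
Net change: 1.10194896 − 1 = 0.10194896 TRQ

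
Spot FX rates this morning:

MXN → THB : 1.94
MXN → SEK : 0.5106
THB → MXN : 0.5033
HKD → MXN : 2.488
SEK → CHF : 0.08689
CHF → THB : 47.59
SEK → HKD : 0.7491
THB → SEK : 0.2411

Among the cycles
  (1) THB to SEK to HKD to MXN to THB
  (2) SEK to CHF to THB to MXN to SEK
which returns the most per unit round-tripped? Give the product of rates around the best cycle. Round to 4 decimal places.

(1) 0.2411 × 0.7491 × 2.488 × 1.94 = 0.87174
(2) 0.08689 × 47.59 × 0.5033 × 0.5106 = 1.06266
Highest is cycle (2) at 1.0627 (>1, arbitrage).

1.0627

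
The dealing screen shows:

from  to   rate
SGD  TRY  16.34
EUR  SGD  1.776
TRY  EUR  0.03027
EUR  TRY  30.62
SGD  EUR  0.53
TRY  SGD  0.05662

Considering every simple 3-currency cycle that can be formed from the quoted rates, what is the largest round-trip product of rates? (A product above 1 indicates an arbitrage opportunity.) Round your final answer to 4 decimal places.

SGD→EUR→TRY→SGD: 0.53 × 30.62 × 0.05662 = 0.91886
SGD→TRY→EUR→SGD: 16.34 × 0.03027 × 1.776 = 0.87843
Maximum is SGD→EUR→TRY→SGD at 0.9189; no arbitrage — every cycle loses value.

0.9189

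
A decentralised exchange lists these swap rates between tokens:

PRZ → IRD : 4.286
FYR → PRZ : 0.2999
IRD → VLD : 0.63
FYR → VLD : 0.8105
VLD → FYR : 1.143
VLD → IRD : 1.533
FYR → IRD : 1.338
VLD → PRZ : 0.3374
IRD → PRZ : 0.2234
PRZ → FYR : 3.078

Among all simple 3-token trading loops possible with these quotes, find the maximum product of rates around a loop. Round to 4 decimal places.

0.9635

VLD→FYR→IRD→VLD: 1.143 × 1.338 × 0.63 = 0.96348
FYR→IRD→PRZ→FYR: 1.338 × 0.2234 × 3.078 = 0.92004
VLD→PRZ→IRD→VLD: 0.3374 × 4.286 × 0.63 = 0.91104
VLD→PRZ→FYR→VLD: 0.3374 × 3.078 × 0.8105 = 0.84172
Maximum is VLD→FYR→IRD→VLD at 0.9635; no arbitrage — every cycle loses value.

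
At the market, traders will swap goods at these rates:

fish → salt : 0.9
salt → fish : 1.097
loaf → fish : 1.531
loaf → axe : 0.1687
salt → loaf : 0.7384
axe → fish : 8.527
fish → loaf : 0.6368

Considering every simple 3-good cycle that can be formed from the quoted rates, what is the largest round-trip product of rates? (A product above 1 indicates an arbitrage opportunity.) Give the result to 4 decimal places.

1.0174

loaf→fish→salt→loaf: 1.531 × 0.9 × 0.7384 = 1.01744
axe→fish→loaf→axe: 8.527 × 0.6368 × 0.1687 = 0.91604
Maximum is loaf→fish→salt→loaf at 1.0174; arbitrage exists.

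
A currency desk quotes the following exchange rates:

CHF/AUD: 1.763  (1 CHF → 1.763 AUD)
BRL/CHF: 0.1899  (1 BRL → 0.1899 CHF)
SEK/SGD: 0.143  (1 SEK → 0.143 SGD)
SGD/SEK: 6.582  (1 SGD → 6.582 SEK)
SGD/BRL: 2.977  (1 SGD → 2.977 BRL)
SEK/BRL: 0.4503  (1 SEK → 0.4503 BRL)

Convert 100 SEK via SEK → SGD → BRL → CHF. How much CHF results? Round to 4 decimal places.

8.0843

100 SEK × 0.143 = 14.3 SGD
14.3 SGD × 2.977 = 42.5711 BRL
42.5711 BRL × 0.1899 = 8.08425189 CHF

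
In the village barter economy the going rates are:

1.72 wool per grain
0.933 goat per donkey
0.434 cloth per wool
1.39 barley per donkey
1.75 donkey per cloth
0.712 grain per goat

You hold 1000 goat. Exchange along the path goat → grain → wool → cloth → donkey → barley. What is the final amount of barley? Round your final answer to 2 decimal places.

1000 goat × 0.712 = 712 grain
712 grain × 1.72 = 1224.64 wool
1224.64 wool × 0.434 = 531.49376 cloth
531.49376 cloth × 1.75 = 930.11408 donkey
930.11408 donkey × 1.39 = 1292.8585712 barley

1292.86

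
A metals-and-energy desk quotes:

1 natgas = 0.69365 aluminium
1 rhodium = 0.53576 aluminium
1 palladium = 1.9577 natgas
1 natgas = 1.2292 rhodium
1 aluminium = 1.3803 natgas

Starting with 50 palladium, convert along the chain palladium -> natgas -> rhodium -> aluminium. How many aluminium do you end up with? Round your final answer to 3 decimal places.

64.463

50 palladium × 1.9577 = 97.885 natgas
97.885 natgas × 1.2292 = 120.320242 rhodium
120.320242 rhodium × 0.53576 = 64.46277285392 aluminium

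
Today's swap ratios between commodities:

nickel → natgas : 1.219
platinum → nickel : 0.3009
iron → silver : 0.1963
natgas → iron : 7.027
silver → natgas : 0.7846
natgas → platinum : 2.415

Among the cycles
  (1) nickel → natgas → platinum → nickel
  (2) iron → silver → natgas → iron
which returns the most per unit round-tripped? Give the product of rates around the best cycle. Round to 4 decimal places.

1.0823

(1) 1.219 × 2.415 × 0.3009 = 0.88581
(2) 0.1963 × 0.7846 × 7.027 = 1.08228
Highest is cycle (2) at 1.0823 (>1, arbitrage).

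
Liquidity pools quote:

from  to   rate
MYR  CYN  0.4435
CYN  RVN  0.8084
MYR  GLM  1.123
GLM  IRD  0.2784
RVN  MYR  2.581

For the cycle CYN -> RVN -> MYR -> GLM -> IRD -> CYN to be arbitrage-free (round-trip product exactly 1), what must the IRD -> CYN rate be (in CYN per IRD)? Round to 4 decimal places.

Known legs of the cycle: 0.8084 × 2.581 × 1.123 × 0.2784 = 0.65232390899328
For no arbitrage the full-cycle product must be 1, so the missing rate is 1 / 0.65232390899328 ≈ 1.532981.

1.5330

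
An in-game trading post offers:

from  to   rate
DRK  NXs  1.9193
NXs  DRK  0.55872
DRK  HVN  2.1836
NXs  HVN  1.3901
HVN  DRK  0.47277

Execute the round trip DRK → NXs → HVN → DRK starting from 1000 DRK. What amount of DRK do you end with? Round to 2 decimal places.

1261.36

1000 DRK × 1.9193 = 1919.3 NXs
1919.3 NXs × 1.3901 = 2668.01893 HVN
2668.01893 HVN × 0.47277 = 1261.3593095361 DRK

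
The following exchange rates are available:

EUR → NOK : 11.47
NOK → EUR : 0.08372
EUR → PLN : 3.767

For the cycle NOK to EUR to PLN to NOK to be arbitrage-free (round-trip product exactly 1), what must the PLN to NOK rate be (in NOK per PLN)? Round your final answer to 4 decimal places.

Known legs of the cycle: 0.08372 × 3.767 = 0.31537324
For no arbitrage the full-cycle product must be 1, so the missing rate is 1 / 0.31537324 ≈ 3.170846.

3.1708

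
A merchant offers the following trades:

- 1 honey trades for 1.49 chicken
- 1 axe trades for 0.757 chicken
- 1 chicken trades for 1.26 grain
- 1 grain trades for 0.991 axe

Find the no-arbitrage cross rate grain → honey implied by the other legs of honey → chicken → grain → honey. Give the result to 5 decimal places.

Known legs of the cycle: 1.49 × 1.26 = 1.8774
For no arbitrage the full-cycle product must be 1, so the missing rate is 1 / 1.8774 ≈ 0.5326515.

0.53265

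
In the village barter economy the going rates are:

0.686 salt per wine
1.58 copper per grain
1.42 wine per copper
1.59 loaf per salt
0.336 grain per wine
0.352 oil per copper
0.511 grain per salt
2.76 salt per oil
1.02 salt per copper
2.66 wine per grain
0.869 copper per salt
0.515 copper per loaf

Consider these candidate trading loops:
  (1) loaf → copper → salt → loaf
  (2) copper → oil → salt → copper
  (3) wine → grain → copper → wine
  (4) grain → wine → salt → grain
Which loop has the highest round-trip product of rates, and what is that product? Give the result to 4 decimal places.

0.9325

(1) 0.515 × 1.02 × 1.59 = 0.83523
(2) 0.352 × 2.76 × 0.869 = 0.84425
(3) 0.336 × 1.58 × 1.42 = 0.75385
(4) 2.66 × 0.686 × 0.511 = 0.93245
Highest is cycle (4) at 0.9325 (≤1, no arbitrage).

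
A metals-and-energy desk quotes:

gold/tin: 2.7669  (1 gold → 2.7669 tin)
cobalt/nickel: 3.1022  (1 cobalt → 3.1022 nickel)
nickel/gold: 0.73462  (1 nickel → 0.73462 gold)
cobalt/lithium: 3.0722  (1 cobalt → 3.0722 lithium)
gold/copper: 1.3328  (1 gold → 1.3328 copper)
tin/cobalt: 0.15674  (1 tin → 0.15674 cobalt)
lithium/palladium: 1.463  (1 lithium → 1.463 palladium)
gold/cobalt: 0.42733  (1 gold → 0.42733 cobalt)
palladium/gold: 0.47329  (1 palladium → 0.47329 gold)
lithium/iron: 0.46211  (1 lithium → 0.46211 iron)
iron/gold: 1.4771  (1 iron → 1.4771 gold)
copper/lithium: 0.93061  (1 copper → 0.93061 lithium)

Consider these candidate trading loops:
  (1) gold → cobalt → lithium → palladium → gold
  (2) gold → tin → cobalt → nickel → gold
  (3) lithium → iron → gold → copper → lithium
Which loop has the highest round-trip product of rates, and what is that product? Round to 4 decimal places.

(1) 0.42733 × 3.0722 × 1.463 × 0.47329 = 0.90904
(2) 2.7669 × 0.15674 × 3.1022 × 0.73462 = 0.98834
(3) 0.46211 × 1.4771 × 1.3328 × 0.93061 = 0.84662
Highest is cycle (2) at 0.9883 (≤1, no arbitrage).

0.9883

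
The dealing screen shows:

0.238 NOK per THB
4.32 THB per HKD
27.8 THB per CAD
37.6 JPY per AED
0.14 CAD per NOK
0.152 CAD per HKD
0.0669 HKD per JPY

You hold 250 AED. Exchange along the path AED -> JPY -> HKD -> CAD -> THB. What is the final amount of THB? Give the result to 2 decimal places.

250 AED × 37.6 = 9400 JPY
9400 JPY × 0.0669 = 628.86 HKD
628.86 HKD × 0.152 = 95.58672 CAD
95.58672 CAD × 27.8 = 2657.310816 THB

2657.31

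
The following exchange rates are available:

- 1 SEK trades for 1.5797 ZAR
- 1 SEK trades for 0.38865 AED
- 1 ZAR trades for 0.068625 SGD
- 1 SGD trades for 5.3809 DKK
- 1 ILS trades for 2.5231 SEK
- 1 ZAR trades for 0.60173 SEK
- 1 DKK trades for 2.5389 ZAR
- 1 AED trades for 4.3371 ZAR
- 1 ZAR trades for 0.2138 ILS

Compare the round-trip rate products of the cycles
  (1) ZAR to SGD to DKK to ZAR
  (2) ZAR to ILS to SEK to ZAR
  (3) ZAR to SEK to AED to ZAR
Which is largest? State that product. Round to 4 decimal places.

(1) 0.068625 × 5.3809 × 2.5389 = 0.93753
(2) 0.2138 × 2.5231 × 1.5797 = 0.85215
(3) 0.60173 × 0.38865 × 4.3371 = 1.01428
Highest is cycle (3) at 1.0143 (>1, arbitrage).

1.0143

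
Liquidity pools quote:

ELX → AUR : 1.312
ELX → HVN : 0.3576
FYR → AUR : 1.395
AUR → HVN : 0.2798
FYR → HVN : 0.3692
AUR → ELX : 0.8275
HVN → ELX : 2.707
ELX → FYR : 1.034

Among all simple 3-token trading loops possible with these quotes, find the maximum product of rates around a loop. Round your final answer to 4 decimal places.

AUR→ELX→FYR→AUR: 0.8275 × 1.034 × 1.395 = 1.19361
ELX→FYR→HVN→ELX: 1.034 × 0.3692 × 2.707 = 1.03340
AUR→HVN→ELX→AUR: 0.2798 × 2.707 × 1.312 = 0.99373
Maximum is AUR→ELX→FYR→AUR at 1.1936; arbitrage exists.

1.1936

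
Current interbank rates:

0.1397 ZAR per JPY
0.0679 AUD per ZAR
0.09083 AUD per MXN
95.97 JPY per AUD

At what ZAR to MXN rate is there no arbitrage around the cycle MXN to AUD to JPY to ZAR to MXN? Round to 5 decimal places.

Known legs of the cycle: 0.09083 × 95.97 × 0.1397 = 1.21775862747
For no arbitrage the full-cycle product must be 1, so the missing rate is 1 / 1.21775862747 ≈ 0.8211808.

0.82118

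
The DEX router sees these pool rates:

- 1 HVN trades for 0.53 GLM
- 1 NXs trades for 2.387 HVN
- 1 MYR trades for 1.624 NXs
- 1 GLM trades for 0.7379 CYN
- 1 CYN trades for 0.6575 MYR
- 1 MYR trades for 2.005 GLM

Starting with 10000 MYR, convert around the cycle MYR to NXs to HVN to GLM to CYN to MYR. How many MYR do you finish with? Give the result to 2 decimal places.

9967.99

10000 MYR × 1.624 = 16240 NXs
16240 NXs × 2.387 = 38764.88 HVN
38764.88 HVN × 0.53 = 20545.3864 GLM
20545.3864 GLM × 0.7379 = 15160.44062456 CYN
15160.44062456 CYN × 0.6575 = 9967.9897106482 MYR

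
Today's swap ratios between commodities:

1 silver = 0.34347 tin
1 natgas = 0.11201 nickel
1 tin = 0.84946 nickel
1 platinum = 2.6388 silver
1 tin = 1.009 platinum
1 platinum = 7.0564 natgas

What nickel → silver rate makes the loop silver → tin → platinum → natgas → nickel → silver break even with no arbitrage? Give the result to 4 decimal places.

Known legs of the cycle: 0.34347 × 1.009 × 7.0564 × 0.11201 = 0.27391761704429772
For no arbitrage the full-cycle product must be 1, so the missing rate is 1 / 0.27391761704429772 ≈ 3.650733.

3.6507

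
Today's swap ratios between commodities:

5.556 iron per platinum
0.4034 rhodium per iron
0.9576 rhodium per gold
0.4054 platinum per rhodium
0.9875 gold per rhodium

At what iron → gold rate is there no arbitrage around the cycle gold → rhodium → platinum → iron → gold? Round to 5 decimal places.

Known legs of the cycle: 0.9576 × 0.4054 × 5.556 = 2.15690053824
For no arbitrage the full-cycle product must be 1, so the missing rate is 1 / 2.15690053824 ≈ 0.4636282.

0.46363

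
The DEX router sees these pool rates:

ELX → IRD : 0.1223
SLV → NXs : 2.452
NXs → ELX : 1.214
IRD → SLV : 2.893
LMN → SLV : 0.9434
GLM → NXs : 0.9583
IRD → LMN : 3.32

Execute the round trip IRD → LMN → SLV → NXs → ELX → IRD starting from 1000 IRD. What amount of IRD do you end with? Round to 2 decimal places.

1140.25

1000 IRD × 3.32 = 3320 LMN
3320 LMN × 0.9434 = 3132.088 SLV
3132.088 SLV × 2.452 = 7679.879776 NXs
7679.879776 NXs × 1.214 = 9323.374048064 ELX
9323.374048064 ELX × 0.1223 = 1140.2486460782272 IRD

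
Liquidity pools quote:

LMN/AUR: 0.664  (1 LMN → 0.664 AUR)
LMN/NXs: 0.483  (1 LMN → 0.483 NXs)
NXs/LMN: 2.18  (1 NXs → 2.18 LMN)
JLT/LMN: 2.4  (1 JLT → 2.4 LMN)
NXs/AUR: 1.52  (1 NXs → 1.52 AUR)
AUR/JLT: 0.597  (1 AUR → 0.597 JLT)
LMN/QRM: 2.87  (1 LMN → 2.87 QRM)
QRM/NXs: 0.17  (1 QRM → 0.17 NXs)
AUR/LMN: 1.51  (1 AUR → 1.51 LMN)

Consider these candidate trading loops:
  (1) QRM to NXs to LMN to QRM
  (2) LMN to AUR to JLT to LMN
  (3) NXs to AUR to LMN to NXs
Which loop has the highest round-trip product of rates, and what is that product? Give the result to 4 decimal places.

1.1086

(1) 0.17 × 2.18 × 2.87 = 1.06362
(2) 0.664 × 0.597 × 2.4 = 0.95138
(3) 1.52 × 1.51 × 0.483 = 1.10858
Highest is cycle (3) at 1.1086 (>1, arbitrage).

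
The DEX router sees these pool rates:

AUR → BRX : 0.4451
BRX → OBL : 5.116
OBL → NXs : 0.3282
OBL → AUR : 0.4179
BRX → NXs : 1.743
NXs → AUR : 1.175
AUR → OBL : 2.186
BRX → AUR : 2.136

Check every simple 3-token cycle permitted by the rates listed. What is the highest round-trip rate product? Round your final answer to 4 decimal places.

0.9516

BRX→OBL→AUR→BRX: 5.116 × 0.4179 × 0.4451 = 0.95161
BRX→NXs→AUR→BRX: 1.743 × 1.175 × 0.4451 = 0.91158
AUR→OBL→NXs→AUR: 2.186 × 0.3282 × 1.175 = 0.84300
Maximum is BRX→OBL→AUR→BRX at 0.9516; no arbitrage — every cycle loses value.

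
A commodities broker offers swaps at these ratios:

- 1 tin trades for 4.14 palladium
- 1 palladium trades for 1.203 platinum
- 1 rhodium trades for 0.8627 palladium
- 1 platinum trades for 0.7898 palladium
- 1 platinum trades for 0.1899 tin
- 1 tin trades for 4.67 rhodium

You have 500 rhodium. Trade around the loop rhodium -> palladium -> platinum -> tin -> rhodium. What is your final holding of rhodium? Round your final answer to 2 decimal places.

500 rhodium × 0.8627 = 431.35 palladium
431.35 palladium × 1.203 = 518.91405 platinum
518.91405 platinum × 0.1899 = 98.541778095 tin
98.541778095 tin × 4.67 = 460.19010370365 rhodium

460.19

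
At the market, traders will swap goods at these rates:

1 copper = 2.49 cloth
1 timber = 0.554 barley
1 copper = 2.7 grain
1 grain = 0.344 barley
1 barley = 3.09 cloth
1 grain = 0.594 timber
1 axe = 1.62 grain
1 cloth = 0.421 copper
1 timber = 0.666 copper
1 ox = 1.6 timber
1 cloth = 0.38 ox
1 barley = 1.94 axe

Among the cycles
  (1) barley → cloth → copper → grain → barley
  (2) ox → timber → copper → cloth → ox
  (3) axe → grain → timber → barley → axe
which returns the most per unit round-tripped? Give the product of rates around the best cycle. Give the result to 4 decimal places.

(1) 3.09 × 0.421 × 2.7 × 0.344 = 1.20827
(2) 1.6 × 0.666 × 2.49 × 0.38 = 1.00827
(3) 1.62 × 0.594 × 0.554 × 1.94 = 1.03422
Highest is cycle (1) at 1.2083 (>1, arbitrage).

1.2083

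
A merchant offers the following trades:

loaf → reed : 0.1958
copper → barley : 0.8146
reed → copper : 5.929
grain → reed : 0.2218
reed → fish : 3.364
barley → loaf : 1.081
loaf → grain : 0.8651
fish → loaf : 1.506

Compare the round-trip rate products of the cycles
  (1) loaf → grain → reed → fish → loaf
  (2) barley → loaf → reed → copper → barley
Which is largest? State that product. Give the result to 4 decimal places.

1.0223

(1) 0.8651 × 0.2218 × 3.364 × 1.506 = 0.97210
(2) 1.081 × 0.1958 × 5.929 × 0.8146 = 1.02227
Highest is cycle (2) at 1.0223 (>1, arbitrage).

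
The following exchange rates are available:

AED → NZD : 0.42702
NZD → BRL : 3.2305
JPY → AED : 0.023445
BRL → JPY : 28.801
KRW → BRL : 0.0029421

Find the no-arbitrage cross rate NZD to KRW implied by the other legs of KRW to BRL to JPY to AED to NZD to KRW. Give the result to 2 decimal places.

1178.79

Known legs of the cycle: 0.0029421 × 28.801 × 0.023445 × 0.42702 = 0.00084832731411385419
For no arbitrage the full-cycle product must be 1, so the missing rate is 1 / 0.00084832731411385419 ≈ 1178.7903.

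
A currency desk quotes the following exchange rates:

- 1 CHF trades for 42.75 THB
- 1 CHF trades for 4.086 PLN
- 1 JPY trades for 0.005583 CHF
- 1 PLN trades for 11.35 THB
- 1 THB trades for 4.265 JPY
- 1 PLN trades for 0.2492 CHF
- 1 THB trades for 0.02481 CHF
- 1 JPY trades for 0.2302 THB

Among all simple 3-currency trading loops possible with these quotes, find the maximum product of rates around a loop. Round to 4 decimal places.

PLN→THB→CHF→PLN: 11.35 × 0.02481 × 4.086 = 1.15059
JPY→CHF→THB→JPY: 0.005583 × 42.75 × 4.265 = 1.01794
Maximum is PLN→THB→CHF→PLN at 1.1506; arbitrage exists.

1.1506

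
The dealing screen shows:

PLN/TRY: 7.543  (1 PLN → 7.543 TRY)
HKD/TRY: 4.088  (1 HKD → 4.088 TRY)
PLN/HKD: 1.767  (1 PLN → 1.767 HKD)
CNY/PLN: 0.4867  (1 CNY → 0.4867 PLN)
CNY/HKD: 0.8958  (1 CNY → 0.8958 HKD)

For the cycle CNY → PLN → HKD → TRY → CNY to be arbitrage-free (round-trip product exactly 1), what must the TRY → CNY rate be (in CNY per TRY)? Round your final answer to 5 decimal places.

Known legs of the cycle: 0.4867 × 1.767 × 4.088 = 3.5156755032
For no arbitrage the full-cycle product must be 1, so the missing rate is 1 / 3.5156755032 ≈ 0.2844404.

0.28444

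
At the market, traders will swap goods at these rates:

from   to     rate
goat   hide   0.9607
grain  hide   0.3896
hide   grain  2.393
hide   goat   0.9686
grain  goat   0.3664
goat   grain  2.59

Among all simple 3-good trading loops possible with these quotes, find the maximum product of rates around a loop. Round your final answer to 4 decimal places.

0.9774

grain→hide→goat→grain: 0.3896 × 0.9686 × 2.59 = 0.97738
grain→goat→hide→grain: 0.3664 × 0.9607 × 2.393 = 0.84234
Maximum is grain→hide→goat→grain at 0.9774; no arbitrage — every cycle loses value.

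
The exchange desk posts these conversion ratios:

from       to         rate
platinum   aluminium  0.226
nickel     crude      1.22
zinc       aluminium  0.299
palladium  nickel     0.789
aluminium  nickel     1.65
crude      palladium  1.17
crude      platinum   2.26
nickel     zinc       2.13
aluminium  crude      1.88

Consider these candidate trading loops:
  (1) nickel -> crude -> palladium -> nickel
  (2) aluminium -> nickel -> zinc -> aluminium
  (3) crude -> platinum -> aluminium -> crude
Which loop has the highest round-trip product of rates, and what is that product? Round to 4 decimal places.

1.1262

(1) 1.22 × 1.17 × 0.789 = 1.12622
(2) 1.65 × 2.13 × 0.299 = 1.05084
(3) 2.26 × 0.226 × 1.88 = 0.96023
Highest is cycle (1) at 1.1262 (>1, arbitrage).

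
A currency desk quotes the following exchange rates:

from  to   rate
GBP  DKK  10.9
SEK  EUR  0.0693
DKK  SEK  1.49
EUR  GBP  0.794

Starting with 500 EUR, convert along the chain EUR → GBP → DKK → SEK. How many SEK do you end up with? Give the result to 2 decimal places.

500 EUR × 0.794 = 397 GBP
397 GBP × 10.9 = 4327.3 DKK
4327.3 DKK × 1.49 = 6447.677 SEK

6447.68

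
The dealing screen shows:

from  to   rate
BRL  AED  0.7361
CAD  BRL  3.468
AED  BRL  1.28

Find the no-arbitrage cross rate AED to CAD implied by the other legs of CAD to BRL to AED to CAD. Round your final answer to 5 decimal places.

0.39173

Known legs of the cycle: 3.468 × 0.7361 = 2.5527948
For no arbitrage the full-cycle product must be 1, so the missing rate is 1 / 2.5527948 ≈ 0.3917275.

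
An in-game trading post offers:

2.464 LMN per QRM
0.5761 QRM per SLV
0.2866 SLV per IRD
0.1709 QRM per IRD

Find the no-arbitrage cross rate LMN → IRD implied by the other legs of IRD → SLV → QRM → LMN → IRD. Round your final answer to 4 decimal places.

2.4580

Known legs of the cycle: 0.2866 × 0.5761 × 2.464 = 0.40683168064
For no arbitrage the full-cycle product must be 1, so the missing rate is 1 / 0.40683168064 ≈ 2.458019.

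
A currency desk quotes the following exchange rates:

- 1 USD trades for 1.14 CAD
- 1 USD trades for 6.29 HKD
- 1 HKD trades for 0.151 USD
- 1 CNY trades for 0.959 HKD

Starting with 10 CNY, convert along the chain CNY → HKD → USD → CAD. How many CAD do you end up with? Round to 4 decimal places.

1.6508

10 CNY × 0.959 = 9.59 HKD
9.59 HKD × 0.151 = 1.44809 USD
1.44809 USD × 1.14 = 1.6508226 CAD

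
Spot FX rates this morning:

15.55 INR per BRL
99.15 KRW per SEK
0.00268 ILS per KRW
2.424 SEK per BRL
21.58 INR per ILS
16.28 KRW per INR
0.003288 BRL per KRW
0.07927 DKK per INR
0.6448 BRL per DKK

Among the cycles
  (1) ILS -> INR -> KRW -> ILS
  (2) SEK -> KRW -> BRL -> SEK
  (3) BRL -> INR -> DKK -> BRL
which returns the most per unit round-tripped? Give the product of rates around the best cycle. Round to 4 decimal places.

0.9415

(1) 21.58 × 16.28 × 0.00268 = 0.94154
(2) 99.15 × 0.003288 × 2.424 = 0.79024
(3) 15.55 × 0.07927 × 0.6448 = 0.79481
Highest is cycle (1) at 0.9415 (≤1, no arbitrage).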